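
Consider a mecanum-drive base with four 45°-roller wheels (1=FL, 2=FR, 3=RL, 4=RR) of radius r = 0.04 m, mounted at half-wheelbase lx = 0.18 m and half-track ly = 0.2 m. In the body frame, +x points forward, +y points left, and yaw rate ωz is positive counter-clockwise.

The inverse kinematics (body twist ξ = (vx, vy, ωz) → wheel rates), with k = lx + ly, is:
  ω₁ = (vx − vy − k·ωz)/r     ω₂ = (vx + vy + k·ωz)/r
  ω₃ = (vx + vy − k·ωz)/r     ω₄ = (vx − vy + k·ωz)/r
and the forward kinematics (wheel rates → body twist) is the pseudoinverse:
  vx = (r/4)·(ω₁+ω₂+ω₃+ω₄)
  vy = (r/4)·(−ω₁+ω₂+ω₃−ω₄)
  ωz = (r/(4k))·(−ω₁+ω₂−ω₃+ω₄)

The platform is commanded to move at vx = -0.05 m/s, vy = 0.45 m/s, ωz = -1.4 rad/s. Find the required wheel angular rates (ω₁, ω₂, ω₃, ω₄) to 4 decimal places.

(0.8000, -3.3000, 23.3000, -25.8000)

k = lx + ly = 0.18 + 0.2 = 0.3800;  k·ωz = 0.3800·-1.4 = -0.5320
ω₁ (FL) = (vx − vy − k·ωz)/r = 0.0320/0.04 = 0.8000
ω₂ (FR) = (vx + vy + k·ωz)/r = -0.1320/0.04 = -3.3000
ω₃ (RL) = (vx + vy − k·ωz)/r = 0.9320/0.04 = 23.3000
ω₄ (RR) = (vx − vy + k·ωz)/r = -1.0320/0.04 = -25.8000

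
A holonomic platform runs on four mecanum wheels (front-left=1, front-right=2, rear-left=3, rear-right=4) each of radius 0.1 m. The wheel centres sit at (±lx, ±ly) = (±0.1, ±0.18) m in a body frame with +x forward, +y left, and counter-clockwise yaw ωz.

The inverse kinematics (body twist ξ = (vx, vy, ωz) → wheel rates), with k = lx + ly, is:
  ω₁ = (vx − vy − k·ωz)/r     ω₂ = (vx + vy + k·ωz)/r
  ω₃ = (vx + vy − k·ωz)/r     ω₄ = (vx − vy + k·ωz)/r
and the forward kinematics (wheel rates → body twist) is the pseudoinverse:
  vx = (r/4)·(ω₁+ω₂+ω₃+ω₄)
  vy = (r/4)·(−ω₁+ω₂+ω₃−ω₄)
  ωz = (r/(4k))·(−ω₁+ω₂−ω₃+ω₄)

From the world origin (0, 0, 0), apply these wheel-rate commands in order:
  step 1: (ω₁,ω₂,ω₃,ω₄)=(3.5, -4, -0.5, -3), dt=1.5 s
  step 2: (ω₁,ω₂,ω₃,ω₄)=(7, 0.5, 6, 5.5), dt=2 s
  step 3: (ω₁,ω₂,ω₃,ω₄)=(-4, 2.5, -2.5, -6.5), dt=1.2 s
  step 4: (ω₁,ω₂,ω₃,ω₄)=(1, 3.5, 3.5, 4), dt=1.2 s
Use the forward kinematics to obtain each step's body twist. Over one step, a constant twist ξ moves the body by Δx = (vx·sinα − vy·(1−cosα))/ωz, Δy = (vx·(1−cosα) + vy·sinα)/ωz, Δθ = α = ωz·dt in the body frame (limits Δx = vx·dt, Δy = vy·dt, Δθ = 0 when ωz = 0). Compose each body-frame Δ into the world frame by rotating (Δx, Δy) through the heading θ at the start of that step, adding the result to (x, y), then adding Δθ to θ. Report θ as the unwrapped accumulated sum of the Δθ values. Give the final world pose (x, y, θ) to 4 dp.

(-0.5251, -1.1387, -2.0000)

step 1: ξ=(vx,vy,ωz)=(-0.1000, -0.1250, -0.8929), dt=1.5 → body Δ=(-0.2169, -0.0500, -1.3393) → world pose (-0.2169, -0.0500, -1.3393)
step 2: ξ=(vx,vy,ωz)=(0.4750, -0.1500, -0.6250), dt=2.0 → body Δ=(0.5569, -0.7481, -1.2500) → world pose (-0.8173, -0.7637, -2.5893)
step 3: ξ=(vx,vy,ωz)=(-0.2625, 0.2625, 0.2232), dt=1.2 → body Δ=(-0.3532, 0.2693, 0.2679) → world pose (-0.3753, -0.8076, -2.3214)
step 4: ξ=(vx,vy,ωz)=(0.3000, 0.0500, 0.2679), dt=1.2 → body Δ=(0.3443, 0.1163, 0.3214) → world pose (-0.5251, -1.1387, -2.0000)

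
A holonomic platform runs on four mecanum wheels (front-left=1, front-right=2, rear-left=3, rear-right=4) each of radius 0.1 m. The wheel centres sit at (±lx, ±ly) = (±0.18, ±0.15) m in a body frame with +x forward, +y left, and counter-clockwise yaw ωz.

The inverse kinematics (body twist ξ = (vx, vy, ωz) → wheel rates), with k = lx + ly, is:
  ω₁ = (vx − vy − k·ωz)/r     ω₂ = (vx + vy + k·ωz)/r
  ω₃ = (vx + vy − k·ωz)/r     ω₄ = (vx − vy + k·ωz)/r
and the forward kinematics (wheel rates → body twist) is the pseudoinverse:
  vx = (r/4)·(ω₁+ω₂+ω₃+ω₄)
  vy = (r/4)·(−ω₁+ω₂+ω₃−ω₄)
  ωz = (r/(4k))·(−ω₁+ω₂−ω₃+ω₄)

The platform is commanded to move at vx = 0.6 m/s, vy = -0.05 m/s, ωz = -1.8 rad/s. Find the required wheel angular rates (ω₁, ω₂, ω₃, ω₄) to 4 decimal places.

(12.4400, -0.4400, 11.4400, 0.5600)

k = lx + ly = 0.18 + 0.15 = 0.3300;  k·ωz = 0.3300·-1.8 = -0.5940
ω₁ (FL) = (vx − vy − k·ωz)/r = 1.2440/0.1 = 12.4400
ω₂ (FR) = (vx + vy + k·ωz)/r = -0.0440/0.1 = -0.4400
ω₃ (RL) = (vx + vy − k·ωz)/r = 1.1440/0.1 = 11.4400
ω₄ (RR) = (vx − vy + k·ωz)/r = 0.0560/0.1 = 0.5600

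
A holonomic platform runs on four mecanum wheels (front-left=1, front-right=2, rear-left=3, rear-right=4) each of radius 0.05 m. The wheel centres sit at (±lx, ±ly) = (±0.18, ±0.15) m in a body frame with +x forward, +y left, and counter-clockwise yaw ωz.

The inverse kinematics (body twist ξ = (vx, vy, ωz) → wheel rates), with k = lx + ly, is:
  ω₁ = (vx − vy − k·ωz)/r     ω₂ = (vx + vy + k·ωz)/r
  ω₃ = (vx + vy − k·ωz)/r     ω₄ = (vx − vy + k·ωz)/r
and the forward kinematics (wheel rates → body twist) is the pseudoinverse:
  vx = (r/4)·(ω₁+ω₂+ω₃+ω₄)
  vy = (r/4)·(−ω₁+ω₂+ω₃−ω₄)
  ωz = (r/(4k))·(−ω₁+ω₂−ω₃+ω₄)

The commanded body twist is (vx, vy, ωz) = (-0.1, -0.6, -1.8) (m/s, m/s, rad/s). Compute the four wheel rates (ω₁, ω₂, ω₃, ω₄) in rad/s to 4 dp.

(21.8800, -25.8800, -2.1200, -1.8800)

k = lx + ly = 0.18 + 0.15 = 0.3300;  k·ωz = 0.3300·-1.8 = -0.5940
ω₁ (FL) = (vx − vy − k·ωz)/r = 1.0940/0.05 = 21.8800
ω₂ (FR) = (vx + vy + k·ωz)/r = -1.2940/0.05 = -25.8800
ω₃ (RL) = (vx + vy − k·ωz)/r = -0.1060/0.05 = -2.1200
ω₄ (RR) = (vx − vy + k·ωz)/r = -0.0940/0.05 = -1.8800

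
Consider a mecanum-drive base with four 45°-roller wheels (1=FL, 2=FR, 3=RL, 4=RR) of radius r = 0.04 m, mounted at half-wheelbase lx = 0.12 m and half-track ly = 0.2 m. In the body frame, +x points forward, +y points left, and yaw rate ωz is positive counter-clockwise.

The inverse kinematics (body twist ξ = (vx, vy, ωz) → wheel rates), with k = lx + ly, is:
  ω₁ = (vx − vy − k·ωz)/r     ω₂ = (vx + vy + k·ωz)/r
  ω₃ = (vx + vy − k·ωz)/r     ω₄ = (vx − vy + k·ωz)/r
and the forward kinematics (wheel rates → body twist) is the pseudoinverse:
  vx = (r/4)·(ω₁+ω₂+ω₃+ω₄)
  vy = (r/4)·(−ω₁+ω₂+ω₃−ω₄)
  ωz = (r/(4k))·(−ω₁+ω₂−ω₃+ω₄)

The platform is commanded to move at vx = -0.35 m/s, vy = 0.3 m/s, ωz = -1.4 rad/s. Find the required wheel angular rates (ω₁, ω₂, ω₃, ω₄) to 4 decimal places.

(-5.0500, -12.4500, 9.9500, -27.4500)

k = lx + ly = 0.12 + 0.2 = 0.3200;  k·ωz = 0.3200·-1.4 = -0.4480
ω₁ (FL) = (vx − vy − k·ωz)/r = -0.2020/0.04 = -5.0500
ω₂ (FR) = (vx + vy + k·ωz)/r = -0.4980/0.04 = -12.4500
ω₃ (RL) = (vx + vy − k·ωz)/r = 0.3980/0.04 = 9.9500
ω₄ (RR) = (vx − vy + k·ωz)/r = -1.0980/0.04 = -27.4500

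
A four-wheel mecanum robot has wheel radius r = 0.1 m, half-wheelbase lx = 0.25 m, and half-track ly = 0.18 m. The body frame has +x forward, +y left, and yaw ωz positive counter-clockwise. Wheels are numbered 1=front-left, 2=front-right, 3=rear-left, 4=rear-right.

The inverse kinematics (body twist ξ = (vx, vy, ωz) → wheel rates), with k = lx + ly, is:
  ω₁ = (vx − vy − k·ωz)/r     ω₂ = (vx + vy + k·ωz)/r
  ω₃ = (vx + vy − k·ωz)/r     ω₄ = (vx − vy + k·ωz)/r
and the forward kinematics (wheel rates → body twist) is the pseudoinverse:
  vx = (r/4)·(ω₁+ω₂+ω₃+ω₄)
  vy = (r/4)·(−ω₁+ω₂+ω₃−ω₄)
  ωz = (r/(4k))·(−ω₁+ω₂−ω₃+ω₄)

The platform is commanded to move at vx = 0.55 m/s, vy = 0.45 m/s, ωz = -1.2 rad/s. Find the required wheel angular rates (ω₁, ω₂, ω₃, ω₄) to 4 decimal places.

k = lx + ly = 0.25 + 0.18 = 0.4300;  k·ωz = 0.4300·-1.2 = -0.5160
ω₁ (FL) = (vx − vy − k·ωz)/r = 0.6160/0.1 = 6.1600
ω₂ (FR) = (vx + vy + k·ωz)/r = 0.4840/0.1 = 4.8400
ω₃ (RL) = (vx + vy − k·ωz)/r = 1.5160/0.1 = 15.1600
ω₄ (RR) = (vx − vy + k·ωz)/r = -0.4160/0.1 = -4.1600

(6.1600, 4.8400, 15.1600, -4.1600)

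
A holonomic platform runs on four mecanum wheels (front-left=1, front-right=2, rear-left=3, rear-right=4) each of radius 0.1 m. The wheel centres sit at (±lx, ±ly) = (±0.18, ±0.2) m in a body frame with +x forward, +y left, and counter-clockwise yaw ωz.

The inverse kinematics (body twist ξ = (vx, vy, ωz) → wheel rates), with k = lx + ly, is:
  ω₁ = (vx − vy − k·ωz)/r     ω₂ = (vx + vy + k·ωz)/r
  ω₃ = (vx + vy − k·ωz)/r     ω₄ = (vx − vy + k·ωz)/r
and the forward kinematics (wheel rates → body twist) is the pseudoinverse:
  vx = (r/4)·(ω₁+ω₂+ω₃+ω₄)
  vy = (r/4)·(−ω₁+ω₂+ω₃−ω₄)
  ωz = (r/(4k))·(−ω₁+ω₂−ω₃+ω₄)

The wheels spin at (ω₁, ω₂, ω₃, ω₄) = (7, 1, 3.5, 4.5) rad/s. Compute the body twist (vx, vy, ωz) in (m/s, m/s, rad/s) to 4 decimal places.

k = lx + ly = 0.18 + 0.2 = 0.3800
ω₁+ω₂+ω₃+ω₄ = 16.0000  →  vx = (0.1/4)·16.0000 = 0.4000
−ω₁+ω₂+ω₃−ω₄ = -7.0000  →  vy = (0.1/4)·-7.0000 = -0.1750
−ω₁+ω₂−ω₃+ω₄ = -5.0000  →  ωz = (0.1/1.5200)·-5.0000 = -0.3289

(0.4000, -0.1750, -0.3289)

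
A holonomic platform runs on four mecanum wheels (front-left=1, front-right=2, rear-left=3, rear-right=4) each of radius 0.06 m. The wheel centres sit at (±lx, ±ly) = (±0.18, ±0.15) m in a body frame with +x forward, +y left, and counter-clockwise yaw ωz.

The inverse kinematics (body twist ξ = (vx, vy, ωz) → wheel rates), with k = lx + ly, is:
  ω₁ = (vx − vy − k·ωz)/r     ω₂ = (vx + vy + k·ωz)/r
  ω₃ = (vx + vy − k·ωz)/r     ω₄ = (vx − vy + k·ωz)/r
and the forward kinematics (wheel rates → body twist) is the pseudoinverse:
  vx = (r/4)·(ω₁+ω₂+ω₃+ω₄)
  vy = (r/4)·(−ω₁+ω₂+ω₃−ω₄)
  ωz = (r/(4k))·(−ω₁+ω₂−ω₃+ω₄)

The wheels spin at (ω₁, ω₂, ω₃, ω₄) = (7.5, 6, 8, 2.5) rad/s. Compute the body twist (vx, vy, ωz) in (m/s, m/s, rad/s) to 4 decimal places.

k = lx + ly = 0.18 + 0.15 = 0.3300
ω₁+ω₂+ω₃+ω₄ = 24.0000  →  vx = (0.06/4)·24.0000 = 0.3600
−ω₁+ω₂+ω₃−ω₄ = 4.0000  →  vy = (0.06/4)·4.0000 = 0.0600
−ω₁+ω₂−ω₃+ω₄ = -7.0000  →  ωz = (0.06/1.3200)·-7.0000 = -0.3182

(0.3600, 0.0600, -0.3182)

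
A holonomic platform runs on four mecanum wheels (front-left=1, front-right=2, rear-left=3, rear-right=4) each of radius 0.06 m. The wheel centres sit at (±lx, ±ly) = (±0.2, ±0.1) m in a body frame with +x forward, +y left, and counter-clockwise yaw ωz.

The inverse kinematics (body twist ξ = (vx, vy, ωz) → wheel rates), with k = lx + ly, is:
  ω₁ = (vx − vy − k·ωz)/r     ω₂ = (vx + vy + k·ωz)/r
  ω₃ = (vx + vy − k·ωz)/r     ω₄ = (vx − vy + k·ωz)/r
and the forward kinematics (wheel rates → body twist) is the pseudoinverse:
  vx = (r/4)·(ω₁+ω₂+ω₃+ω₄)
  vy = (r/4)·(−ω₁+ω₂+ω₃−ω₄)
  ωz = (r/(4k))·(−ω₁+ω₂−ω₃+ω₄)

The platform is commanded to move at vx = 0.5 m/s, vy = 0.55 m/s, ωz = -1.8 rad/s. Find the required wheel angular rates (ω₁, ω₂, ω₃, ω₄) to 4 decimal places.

k = lx + ly = 0.2 + 0.1 = 0.3000;  k·ωz = 0.3000·-1.8 = -0.5400
ω₁ (FL) = (vx − vy − k·ωz)/r = 0.4900/0.06 = 8.1667
ω₂ (FR) = (vx + vy + k·ωz)/r = 0.5100/0.06 = 8.5000
ω₃ (RL) = (vx + vy − k·ωz)/r = 1.5900/0.06 = 26.5000
ω₄ (RR) = (vx − vy + k·ωz)/r = -0.5900/0.06 = -9.8333

(8.1667, 8.5000, 26.5000, -9.8333)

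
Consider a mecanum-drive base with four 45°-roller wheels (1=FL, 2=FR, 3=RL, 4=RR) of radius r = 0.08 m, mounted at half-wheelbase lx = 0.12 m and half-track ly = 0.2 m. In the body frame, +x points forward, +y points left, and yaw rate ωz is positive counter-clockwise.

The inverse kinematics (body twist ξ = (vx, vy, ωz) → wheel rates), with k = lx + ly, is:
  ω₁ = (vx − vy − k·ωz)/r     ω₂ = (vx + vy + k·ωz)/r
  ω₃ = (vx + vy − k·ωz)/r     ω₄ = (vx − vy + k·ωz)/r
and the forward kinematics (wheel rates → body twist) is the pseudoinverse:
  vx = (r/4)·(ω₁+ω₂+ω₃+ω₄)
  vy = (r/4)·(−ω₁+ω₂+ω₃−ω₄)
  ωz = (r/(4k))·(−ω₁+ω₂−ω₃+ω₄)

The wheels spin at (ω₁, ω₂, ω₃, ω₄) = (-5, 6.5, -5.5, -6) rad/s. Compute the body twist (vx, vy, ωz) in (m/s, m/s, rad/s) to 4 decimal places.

k = lx + ly = 0.12 + 0.2 = 0.3200
ω₁+ω₂+ω₃+ω₄ = -10.0000  →  vx = (0.08/4)·-10.0000 = -0.2000
−ω₁+ω₂+ω₃−ω₄ = 12.0000  →  vy = (0.08/4)·12.0000 = 0.2400
−ω₁+ω₂−ω₃+ω₄ = 11.0000  →  ωz = (0.08/1.2800)·11.0000 = 0.6875

(-0.2000, 0.2400, 0.6875)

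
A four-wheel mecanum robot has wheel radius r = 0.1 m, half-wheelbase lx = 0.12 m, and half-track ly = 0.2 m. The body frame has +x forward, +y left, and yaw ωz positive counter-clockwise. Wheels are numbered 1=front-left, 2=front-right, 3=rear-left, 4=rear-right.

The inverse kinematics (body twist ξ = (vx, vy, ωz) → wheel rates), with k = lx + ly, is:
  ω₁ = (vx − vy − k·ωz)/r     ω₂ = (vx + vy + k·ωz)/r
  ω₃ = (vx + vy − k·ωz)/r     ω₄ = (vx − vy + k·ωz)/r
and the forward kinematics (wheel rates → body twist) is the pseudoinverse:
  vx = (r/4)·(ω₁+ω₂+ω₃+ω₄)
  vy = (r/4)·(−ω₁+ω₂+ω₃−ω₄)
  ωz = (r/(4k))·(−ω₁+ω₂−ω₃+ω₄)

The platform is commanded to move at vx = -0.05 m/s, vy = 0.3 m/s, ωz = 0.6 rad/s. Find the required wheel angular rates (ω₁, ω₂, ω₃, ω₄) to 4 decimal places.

k = lx + ly = 0.12 + 0.2 = 0.3200;  k·ωz = 0.3200·0.6 = 0.1920
ω₁ (FL) = (vx − vy − k·ωz)/r = -0.5420/0.1 = -5.4200
ω₂ (FR) = (vx + vy + k·ωz)/r = 0.4420/0.1 = 4.4200
ω₃ (RL) = (vx + vy − k·ωz)/r = 0.0580/0.1 = 0.5800
ω₄ (RR) = (vx − vy + k·ωz)/r = -0.1580/0.1 = -1.5800

(-5.4200, 4.4200, 0.5800, -1.5800)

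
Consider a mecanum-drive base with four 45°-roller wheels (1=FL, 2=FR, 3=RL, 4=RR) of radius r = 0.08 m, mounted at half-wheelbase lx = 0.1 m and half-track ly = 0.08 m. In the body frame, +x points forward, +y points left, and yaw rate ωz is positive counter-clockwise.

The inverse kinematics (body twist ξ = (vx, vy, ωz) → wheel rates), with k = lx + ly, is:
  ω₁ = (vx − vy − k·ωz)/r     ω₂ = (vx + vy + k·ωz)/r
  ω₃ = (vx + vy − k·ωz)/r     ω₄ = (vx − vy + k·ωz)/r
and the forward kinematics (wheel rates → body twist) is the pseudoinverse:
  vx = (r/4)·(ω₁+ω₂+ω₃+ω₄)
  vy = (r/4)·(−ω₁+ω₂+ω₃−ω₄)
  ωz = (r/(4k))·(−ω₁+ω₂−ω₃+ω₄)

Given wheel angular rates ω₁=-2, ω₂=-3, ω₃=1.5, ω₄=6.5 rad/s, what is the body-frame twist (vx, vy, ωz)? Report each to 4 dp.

(0.0600, -0.1200, 0.4444)

k = lx + ly = 0.1 + 0.08 = 0.1800
ω₁+ω₂+ω₃+ω₄ = 3.0000  →  vx = (0.08/4)·3.0000 = 0.0600
−ω₁+ω₂+ω₃−ω₄ = -6.0000  →  vy = (0.08/4)·-6.0000 = -0.1200
−ω₁+ω₂−ω₃+ω₄ = 4.0000  →  ωz = (0.08/0.7200)·4.0000 = 0.4444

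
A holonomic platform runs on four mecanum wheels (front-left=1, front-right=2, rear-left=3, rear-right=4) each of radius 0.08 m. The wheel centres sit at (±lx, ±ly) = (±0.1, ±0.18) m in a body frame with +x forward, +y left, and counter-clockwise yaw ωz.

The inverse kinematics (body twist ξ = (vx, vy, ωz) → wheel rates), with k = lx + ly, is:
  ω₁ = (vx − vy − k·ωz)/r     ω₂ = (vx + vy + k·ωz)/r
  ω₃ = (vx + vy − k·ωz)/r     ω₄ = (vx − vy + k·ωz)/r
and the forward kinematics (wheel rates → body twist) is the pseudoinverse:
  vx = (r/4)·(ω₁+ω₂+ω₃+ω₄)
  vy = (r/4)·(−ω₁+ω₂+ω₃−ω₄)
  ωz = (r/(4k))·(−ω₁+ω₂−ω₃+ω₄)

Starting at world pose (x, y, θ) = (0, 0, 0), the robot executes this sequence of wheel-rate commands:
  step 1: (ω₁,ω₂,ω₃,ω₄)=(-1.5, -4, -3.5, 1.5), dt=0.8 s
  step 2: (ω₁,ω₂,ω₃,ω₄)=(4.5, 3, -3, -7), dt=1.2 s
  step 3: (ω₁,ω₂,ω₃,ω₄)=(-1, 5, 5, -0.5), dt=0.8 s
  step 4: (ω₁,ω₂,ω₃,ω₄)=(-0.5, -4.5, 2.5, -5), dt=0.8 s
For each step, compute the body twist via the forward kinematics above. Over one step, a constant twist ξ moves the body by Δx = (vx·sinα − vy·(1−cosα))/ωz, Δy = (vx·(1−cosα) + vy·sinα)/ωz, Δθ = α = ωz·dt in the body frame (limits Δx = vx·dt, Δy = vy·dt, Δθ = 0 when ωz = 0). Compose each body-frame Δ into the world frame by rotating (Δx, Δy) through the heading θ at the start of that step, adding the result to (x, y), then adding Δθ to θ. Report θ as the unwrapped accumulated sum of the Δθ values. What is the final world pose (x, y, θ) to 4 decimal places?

(-0.0415, 0.1833, -0.9571)

step 1: ξ=(vx,vy,ωz)=(-0.1500, -0.1500, 0.1786), dt=0.8 → body Δ=(-0.1110, -0.1281, 0.1429) → world pose (-0.1110, -0.1281, 0.1429)
step 2: ξ=(vx,vy,ωz)=(-0.0500, 0.0500, -0.3929), dt=1.2 → body Δ=(-0.0439, 0.0717, -0.4714) → world pose (-0.1647, -0.0634, -0.3286)
step 3: ξ=(vx,vy,ωz)=(0.1700, 0.2300, 0.0357), dt=0.8 → body Δ=(0.1334, 0.1859, 0.0286) → world pose (0.0215, 0.0695, -0.3000)
step 4: ξ=(vx,vy,ωz)=(-0.1500, 0.0700, -0.8214), dt=0.8 → body Δ=(-0.0938, 0.0901, -0.6571) → world pose (-0.0415, 0.1833, -0.9571)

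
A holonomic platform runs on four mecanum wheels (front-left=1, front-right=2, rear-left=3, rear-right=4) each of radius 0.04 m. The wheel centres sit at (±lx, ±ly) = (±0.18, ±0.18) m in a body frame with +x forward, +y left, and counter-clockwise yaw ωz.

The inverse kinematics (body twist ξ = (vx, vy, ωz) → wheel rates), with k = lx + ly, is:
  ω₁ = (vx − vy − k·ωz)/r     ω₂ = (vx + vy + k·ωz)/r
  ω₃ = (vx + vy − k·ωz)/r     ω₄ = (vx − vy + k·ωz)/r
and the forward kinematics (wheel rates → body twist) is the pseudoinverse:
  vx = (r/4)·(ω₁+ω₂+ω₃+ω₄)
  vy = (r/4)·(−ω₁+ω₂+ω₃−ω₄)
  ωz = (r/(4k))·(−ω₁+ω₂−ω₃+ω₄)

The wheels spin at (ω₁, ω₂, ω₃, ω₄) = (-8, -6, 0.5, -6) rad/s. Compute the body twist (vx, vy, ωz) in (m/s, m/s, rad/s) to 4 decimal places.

(-0.1950, 0.0850, -0.1250)

k = lx + ly = 0.18 + 0.18 = 0.3600
ω₁+ω₂+ω₃+ω₄ = -19.5000  →  vx = (0.04/4)·-19.5000 = -0.1950
−ω₁+ω₂+ω₃−ω₄ = 8.5000  →  vy = (0.04/4)·8.5000 = 0.0850
−ω₁+ω₂−ω₃+ω₄ = -4.5000  →  ωz = (0.04/1.4400)·-4.5000 = -0.1250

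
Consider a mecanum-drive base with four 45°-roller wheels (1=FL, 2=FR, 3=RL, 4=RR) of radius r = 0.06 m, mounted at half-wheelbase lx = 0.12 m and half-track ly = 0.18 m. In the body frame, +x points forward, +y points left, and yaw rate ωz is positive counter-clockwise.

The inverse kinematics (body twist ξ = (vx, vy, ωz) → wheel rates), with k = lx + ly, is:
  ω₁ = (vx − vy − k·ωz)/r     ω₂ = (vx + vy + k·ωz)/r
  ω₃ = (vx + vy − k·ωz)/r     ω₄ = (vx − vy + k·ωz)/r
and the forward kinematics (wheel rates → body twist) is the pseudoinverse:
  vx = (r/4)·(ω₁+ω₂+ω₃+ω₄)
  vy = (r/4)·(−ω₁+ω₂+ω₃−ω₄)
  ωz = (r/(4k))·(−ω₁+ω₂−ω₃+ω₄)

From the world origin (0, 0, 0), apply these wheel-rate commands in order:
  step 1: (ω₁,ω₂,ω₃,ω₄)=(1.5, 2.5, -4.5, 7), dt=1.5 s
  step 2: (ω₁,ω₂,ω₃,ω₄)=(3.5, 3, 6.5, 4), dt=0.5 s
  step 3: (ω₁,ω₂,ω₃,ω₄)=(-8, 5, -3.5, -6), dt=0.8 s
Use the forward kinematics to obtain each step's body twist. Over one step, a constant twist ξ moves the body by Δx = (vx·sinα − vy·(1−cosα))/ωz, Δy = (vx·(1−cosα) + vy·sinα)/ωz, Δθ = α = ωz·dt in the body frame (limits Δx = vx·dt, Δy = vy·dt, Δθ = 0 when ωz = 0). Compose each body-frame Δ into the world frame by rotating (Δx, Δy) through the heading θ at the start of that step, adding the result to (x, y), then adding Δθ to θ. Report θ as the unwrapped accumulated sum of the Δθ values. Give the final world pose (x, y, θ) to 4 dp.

(0.0628, -0.0728, 1.2825)

step 1: ξ=(vx,vy,ωz)=(0.0975, -0.1575, 0.6250), dt=1.5 → body Δ=(0.2286, -0.1395, 0.9375) → world pose (0.2286, -0.1395, 0.9375)
step 2: ξ=(vx,vy,ωz)=(0.2550, 0.0300, -0.1500), dt=0.5 → body Δ=(0.1279, 0.0102, -0.0750) → world pose (0.2961, -0.0303, 0.8625)
step 3: ξ=(vx,vy,ωz)=(-0.1875, 0.2325, 0.5250), dt=0.8 → body Δ=(-0.1841, 0.1495, 0.4200) → world pose (0.0628, -0.0728, 1.2825)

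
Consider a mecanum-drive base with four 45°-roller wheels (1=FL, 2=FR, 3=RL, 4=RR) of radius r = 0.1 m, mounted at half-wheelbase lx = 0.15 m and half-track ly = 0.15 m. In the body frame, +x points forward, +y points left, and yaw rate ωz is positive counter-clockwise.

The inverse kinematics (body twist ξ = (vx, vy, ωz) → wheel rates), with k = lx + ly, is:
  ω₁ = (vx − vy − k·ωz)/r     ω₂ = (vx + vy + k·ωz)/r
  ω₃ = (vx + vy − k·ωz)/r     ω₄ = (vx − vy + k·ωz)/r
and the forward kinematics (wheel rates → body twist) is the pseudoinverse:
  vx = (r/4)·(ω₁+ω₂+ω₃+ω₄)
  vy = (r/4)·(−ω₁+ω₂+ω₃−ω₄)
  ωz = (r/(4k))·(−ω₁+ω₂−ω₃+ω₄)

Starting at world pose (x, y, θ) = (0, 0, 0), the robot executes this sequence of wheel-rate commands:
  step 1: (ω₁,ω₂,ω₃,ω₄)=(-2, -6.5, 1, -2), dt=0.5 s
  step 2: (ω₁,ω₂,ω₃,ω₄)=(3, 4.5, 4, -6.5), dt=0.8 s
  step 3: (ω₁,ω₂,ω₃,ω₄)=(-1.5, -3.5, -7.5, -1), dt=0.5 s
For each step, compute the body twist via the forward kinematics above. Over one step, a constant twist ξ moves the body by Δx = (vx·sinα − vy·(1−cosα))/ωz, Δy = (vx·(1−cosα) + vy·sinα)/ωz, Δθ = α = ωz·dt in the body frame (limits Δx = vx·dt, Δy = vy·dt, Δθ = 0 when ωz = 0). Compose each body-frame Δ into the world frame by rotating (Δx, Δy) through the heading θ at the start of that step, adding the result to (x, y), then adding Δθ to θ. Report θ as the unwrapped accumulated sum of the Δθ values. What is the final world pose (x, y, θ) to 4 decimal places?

(-0.0958, 0.1873, -0.7250)

step 1: ξ=(vx,vy,ωz)=(-0.2375, -0.0375, -0.6250), dt=0.5 → body Δ=(-0.1197, 0.0000, -0.3125) → world pose (-0.1197, 0.0000, -0.3125)
step 2: ξ=(vx,vy,ωz)=(0.1250, 0.3000, -0.7500), dt=0.8 → body Δ=(0.1640, 0.1967, -0.6000) → world pose (0.0968, 0.1368, -0.9125)
step 3: ξ=(vx,vy,ωz)=(-0.3375, -0.2125, 0.3750), dt=0.5 → body Δ=(-0.1578, -0.1214, 0.1875) → world pose (-0.0958, 0.1873, -0.7250)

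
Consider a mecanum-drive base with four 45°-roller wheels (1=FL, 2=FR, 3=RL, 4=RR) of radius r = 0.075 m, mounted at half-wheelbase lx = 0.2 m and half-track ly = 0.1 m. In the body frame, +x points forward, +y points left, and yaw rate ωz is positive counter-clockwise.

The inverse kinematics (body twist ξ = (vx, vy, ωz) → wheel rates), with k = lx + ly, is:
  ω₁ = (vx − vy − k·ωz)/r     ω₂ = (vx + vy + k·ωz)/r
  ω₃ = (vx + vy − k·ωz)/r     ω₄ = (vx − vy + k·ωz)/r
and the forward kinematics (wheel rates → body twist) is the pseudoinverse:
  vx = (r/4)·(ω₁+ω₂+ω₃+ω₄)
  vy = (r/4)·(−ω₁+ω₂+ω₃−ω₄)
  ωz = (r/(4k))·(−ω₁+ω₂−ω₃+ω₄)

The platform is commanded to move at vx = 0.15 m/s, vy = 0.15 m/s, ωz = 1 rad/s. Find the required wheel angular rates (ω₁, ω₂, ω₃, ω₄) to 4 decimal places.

k = lx + ly = 0.2 + 0.1 = 0.3000;  k·ωz = 0.3000·1 = 0.3000
ω₁ (FL) = (vx − vy − k·ωz)/r = -0.3000/0.075 = -4.0000
ω₂ (FR) = (vx + vy + k·ωz)/r = 0.6000/0.075 = 8.0000
ω₃ (RL) = (vx + vy − k·ωz)/r = 0.0000/0.075 = 0.0000
ω₄ (RR) = (vx − vy + k·ωz)/r = 0.3000/0.075 = 4.0000

(-4.0000, 8.0000, 0.0000, 4.0000)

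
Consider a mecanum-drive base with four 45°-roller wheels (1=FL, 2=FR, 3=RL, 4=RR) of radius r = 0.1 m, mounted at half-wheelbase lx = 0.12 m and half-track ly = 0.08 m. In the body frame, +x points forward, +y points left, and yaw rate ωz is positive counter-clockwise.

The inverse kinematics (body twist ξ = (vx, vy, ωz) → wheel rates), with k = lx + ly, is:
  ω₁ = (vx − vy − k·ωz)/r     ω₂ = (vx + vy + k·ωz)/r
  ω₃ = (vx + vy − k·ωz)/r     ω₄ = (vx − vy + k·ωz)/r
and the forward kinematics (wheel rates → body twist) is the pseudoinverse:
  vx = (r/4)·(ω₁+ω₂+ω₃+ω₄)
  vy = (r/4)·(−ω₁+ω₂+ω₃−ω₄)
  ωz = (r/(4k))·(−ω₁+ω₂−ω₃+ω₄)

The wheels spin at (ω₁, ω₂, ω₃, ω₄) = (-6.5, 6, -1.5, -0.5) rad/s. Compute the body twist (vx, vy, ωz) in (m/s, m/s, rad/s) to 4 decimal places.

k = lx + ly = 0.12 + 0.08 = 0.2000
ω₁+ω₂+ω₃+ω₄ = -2.5000  →  vx = (0.1/4)·-2.5000 = -0.0625
−ω₁+ω₂+ω₃−ω₄ = 11.5000  →  vy = (0.1/4)·11.5000 = 0.2875
−ω₁+ω₂−ω₃+ω₄ = 13.5000  →  ωz = (0.1/0.8000)·13.5000 = 1.6875

(-0.0625, 0.2875, 1.6875)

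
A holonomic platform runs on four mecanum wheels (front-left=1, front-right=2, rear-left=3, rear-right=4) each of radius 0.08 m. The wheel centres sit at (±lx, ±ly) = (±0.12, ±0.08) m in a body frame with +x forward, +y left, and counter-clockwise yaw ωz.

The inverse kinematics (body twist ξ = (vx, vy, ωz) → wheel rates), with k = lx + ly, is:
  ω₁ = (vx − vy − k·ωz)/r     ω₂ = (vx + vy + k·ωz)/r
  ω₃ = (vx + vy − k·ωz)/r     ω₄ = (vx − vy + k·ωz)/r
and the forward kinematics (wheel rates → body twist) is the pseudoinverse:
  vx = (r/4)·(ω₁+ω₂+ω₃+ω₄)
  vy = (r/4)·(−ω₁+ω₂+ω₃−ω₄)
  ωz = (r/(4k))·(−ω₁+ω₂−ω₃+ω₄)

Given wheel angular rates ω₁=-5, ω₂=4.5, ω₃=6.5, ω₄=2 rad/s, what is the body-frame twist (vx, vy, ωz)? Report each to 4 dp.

k = lx + ly = 0.12 + 0.08 = 0.2000
ω₁+ω₂+ω₃+ω₄ = 8.0000  →  vx = (0.08/4)·8.0000 = 0.1600
−ω₁+ω₂+ω₃−ω₄ = 14.0000  →  vy = (0.08/4)·14.0000 = 0.2800
−ω₁+ω₂−ω₃+ω₄ = 5.0000  →  ωz = (0.08/0.8000)·5.0000 = 0.5000

(0.1600, 0.2800, 0.5000)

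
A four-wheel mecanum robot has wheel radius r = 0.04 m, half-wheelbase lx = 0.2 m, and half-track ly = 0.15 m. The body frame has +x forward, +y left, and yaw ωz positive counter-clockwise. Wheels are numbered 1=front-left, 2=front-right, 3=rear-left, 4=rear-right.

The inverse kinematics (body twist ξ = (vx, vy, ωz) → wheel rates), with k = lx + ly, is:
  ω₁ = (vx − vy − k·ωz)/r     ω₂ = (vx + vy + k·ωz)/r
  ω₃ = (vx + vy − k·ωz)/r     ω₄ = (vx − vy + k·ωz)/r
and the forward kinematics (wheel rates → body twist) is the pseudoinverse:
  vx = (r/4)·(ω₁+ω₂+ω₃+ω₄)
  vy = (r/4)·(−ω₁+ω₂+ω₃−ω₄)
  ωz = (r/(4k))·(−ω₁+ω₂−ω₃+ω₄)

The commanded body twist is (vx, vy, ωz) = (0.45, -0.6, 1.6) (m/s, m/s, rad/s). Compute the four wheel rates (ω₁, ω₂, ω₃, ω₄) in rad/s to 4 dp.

k = lx + ly = 0.2 + 0.15 = 0.3500;  k·ωz = 0.3500·1.6 = 0.5600
ω₁ (FL) = (vx − vy − k·ωz)/r = 0.4900/0.04 = 12.2500
ω₂ (FR) = (vx + vy + k·ωz)/r = 0.4100/0.04 = 10.2500
ω₃ (RL) = (vx + vy − k·ωz)/r = -0.7100/0.04 = -17.7500
ω₄ (RR) = (vx − vy + k·ωz)/r = 1.6100/0.04 = 40.2500

(12.2500, 10.2500, -17.7500, 40.2500)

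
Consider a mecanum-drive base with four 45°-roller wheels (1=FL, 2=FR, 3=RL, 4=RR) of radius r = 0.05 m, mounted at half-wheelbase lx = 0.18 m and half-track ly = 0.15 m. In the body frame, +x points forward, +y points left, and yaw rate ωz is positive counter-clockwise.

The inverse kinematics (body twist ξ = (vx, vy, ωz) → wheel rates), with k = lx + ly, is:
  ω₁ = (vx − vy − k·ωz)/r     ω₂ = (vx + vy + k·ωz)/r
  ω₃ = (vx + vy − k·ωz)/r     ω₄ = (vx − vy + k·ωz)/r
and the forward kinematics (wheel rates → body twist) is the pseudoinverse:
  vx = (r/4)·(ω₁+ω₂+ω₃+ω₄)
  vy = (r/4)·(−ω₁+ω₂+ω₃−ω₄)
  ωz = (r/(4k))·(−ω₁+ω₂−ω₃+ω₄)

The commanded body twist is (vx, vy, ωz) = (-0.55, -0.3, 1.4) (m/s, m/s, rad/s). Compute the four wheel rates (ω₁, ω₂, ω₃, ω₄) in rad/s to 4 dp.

(-14.2400, -7.7600, -26.2400, 4.2400)

k = lx + ly = 0.18 + 0.15 = 0.3300;  k·ωz = 0.3300·1.4 = 0.4620
ω₁ (FL) = (vx − vy − k·ωz)/r = -0.7120/0.05 = -14.2400
ω₂ (FR) = (vx + vy + k·ωz)/r = -0.3880/0.05 = -7.7600
ω₃ (RL) = (vx + vy − k·ωz)/r = -1.3120/0.05 = -26.2400
ω₄ (RR) = (vx − vy + k·ωz)/r = 0.2120/0.05 = 4.2400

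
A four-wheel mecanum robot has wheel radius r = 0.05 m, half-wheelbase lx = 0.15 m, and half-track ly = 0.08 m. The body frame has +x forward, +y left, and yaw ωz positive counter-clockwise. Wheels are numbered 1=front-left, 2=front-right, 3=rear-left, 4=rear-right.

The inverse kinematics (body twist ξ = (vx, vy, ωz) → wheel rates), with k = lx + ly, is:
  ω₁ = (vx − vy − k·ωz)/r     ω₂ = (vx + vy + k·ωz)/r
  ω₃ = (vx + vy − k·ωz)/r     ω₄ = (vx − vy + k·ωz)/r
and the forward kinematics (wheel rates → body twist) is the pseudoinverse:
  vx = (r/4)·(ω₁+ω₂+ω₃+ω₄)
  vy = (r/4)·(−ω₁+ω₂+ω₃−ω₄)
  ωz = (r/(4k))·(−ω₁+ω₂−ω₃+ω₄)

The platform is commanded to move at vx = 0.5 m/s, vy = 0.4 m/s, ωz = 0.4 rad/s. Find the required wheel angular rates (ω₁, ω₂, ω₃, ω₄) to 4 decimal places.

k = lx + ly = 0.15 + 0.08 = 0.2300;  k·ωz = 0.2300·0.4 = 0.0920
ω₁ (FL) = (vx − vy − k·ωz)/r = 0.0080/0.05 = 0.1600
ω₂ (FR) = (vx + vy + k·ωz)/r = 0.9920/0.05 = 19.8400
ω₃ (RL) = (vx + vy − k·ωz)/r = 0.8080/0.05 = 16.1600
ω₄ (RR) = (vx − vy + k·ωz)/r = 0.1920/0.05 = 3.8400

(0.1600, 19.8400, 16.1600, 3.8400)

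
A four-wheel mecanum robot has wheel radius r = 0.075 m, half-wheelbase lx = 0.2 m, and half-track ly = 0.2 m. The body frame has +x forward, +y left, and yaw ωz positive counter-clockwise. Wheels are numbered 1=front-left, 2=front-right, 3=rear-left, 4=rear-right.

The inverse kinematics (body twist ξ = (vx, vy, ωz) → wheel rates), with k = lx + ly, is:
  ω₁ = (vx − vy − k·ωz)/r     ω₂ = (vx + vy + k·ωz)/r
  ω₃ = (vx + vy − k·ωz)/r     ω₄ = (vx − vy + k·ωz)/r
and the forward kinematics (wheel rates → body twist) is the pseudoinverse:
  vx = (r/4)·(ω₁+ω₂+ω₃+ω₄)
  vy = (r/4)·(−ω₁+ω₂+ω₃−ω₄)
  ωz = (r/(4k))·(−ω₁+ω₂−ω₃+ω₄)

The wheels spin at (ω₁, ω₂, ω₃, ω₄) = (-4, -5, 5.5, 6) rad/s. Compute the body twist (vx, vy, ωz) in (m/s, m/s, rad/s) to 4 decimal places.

k = lx + ly = 0.2 + 0.2 = 0.4000
ω₁+ω₂+ω₃+ω₄ = 2.5000  →  vx = (0.075/4)·2.5000 = 0.0469
−ω₁+ω₂+ω₃−ω₄ = -1.5000  →  vy = (0.075/4)·-1.5000 = -0.0281
−ω₁+ω₂−ω₃+ω₄ = -0.5000  →  ωz = (0.075/1.6000)·-0.5000 = -0.0234

(0.0469, -0.0281, -0.0234)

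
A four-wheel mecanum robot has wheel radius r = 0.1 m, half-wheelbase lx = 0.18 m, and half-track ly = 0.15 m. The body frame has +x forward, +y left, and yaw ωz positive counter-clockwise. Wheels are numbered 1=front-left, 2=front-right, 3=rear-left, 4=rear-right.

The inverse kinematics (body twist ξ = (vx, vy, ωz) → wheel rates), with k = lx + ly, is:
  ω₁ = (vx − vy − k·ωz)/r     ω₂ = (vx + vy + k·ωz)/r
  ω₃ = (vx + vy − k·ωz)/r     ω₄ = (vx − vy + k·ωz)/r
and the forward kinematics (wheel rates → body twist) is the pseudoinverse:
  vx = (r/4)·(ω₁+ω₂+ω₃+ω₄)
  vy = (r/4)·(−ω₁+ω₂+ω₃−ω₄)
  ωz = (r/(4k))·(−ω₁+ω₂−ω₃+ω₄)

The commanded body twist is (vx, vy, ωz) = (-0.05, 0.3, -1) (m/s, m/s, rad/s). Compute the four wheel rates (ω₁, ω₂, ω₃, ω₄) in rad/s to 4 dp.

k = lx + ly = 0.18 + 0.15 = 0.3300;  k·ωz = 0.3300·-1 = -0.3300
ω₁ (FL) = (vx − vy − k·ωz)/r = -0.0200/0.1 = -0.2000
ω₂ (FR) = (vx + vy + k·ωz)/r = -0.0800/0.1 = -0.8000
ω₃ (RL) = (vx + vy − k·ωz)/r = 0.5800/0.1 = 5.8000
ω₄ (RR) = (vx − vy + k·ωz)/r = -0.6800/0.1 = -6.8000

(-0.2000, -0.8000, 5.8000, -6.8000)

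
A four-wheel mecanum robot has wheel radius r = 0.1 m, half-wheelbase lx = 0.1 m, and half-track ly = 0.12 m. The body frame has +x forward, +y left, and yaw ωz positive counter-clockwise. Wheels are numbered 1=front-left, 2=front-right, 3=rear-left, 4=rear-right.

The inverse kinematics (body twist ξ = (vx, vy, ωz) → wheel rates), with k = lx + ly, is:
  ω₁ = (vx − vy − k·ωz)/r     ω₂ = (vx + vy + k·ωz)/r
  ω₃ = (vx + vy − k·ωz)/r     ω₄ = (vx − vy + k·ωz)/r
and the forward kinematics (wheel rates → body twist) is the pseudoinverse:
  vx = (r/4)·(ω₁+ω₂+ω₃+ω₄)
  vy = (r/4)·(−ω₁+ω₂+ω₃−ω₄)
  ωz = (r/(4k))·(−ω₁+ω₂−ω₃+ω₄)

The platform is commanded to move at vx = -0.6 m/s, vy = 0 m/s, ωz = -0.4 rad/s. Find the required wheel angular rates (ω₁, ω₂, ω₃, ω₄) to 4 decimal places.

(-5.1200, -6.8800, -5.1200, -6.8800)

k = lx + ly = 0.1 + 0.12 = 0.2200;  k·ωz = 0.2200·-0.4 = -0.0880
ω₁ (FL) = (vx − vy − k·ωz)/r = -0.5120/0.1 = -5.1200
ω₂ (FR) = (vx + vy + k·ωz)/r = -0.6880/0.1 = -6.8800
ω₃ (RL) = (vx + vy − k·ωz)/r = -0.5120/0.1 = -5.1200
ω₄ (RR) = (vx − vy + k·ωz)/r = -0.6880/0.1 = -6.8800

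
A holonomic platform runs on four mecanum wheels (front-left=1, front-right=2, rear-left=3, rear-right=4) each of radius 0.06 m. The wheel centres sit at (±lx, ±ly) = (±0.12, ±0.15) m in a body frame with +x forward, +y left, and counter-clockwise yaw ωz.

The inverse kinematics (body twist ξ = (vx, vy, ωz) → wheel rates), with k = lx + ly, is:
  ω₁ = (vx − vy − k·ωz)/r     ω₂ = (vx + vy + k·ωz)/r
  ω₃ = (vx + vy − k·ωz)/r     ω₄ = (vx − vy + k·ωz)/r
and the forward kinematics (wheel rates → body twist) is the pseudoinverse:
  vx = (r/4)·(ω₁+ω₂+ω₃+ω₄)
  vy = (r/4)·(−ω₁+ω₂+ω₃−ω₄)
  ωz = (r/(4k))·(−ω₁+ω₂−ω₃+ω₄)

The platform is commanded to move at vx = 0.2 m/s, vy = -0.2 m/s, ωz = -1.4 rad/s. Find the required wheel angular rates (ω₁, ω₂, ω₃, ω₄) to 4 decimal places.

k = lx + ly = 0.12 + 0.15 = 0.2700;  k·ωz = 0.2700·-1.4 = -0.3780
ω₁ (FL) = (vx − vy − k·ωz)/r = 0.7780/0.06 = 12.9667
ω₂ (FR) = (vx + vy + k·ωz)/r = -0.3780/0.06 = -6.3000
ω₃ (RL) = (vx + vy − k·ωz)/r = 0.3780/0.06 = 6.3000
ω₄ (RR) = (vx − vy + k·ωz)/r = 0.0220/0.06 = 0.3667

(12.9667, -6.3000, 6.3000, 0.3667)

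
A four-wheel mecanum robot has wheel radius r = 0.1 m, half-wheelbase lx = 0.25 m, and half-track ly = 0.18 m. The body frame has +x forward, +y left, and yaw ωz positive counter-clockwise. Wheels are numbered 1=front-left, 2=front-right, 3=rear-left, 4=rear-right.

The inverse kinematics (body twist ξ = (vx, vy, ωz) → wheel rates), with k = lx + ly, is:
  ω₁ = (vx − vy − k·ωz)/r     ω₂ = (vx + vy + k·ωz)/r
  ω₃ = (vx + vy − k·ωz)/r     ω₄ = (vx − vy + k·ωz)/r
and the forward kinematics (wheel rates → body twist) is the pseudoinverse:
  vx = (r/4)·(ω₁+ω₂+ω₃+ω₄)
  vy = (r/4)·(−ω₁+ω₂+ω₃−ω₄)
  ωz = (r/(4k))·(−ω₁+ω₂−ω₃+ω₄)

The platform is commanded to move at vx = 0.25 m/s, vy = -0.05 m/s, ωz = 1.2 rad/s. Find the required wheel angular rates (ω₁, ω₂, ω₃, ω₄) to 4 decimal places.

k = lx + ly = 0.25 + 0.18 = 0.4300;  k·ωz = 0.4300·1.2 = 0.5160
ω₁ (FL) = (vx − vy − k·ωz)/r = -0.2160/0.1 = -2.1600
ω₂ (FR) = (vx + vy + k·ωz)/r = 0.7160/0.1 = 7.1600
ω₃ (RL) = (vx + vy − k·ωz)/r = -0.3160/0.1 = -3.1600
ω₄ (RR) = (vx − vy + k·ωz)/r = 0.8160/0.1 = 8.1600

(-2.1600, 7.1600, -3.1600, 8.1600)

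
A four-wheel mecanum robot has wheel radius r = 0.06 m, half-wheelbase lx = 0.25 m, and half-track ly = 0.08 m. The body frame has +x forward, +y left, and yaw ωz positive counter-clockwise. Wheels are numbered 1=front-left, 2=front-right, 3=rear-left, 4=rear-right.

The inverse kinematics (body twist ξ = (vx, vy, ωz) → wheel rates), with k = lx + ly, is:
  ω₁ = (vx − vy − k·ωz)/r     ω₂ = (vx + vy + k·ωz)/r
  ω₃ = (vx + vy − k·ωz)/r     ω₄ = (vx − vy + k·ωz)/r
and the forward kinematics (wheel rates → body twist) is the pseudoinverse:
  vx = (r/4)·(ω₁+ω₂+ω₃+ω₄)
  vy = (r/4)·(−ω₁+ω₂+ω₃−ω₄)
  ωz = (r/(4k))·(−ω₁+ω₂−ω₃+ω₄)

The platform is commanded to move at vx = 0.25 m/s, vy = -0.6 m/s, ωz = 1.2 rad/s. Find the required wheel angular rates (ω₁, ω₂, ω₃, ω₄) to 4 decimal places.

k = lx + ly = 0.25 + 0.08 = 0.3300;  k·ωz = 0.3300·1.2 = 0.3960
ω₁ (FL) = (vx − vy − k·ωz)/r = 0.4540/0.06 = 7.5667
ω₂ (FR) = (vx + vy + k·ωz)/r = 0.0460/0.06 = 0.7667
ω₃ (RL) = (vx + vy − k·ωz)/r = -0.7460/0.06 = -12.4333
ω₄ (RR) = (vx − vy + k·ωz)/r = 1.2460/0.06 = 20.7667

(7.5667, 0.7667, -12.4333, 20.7667)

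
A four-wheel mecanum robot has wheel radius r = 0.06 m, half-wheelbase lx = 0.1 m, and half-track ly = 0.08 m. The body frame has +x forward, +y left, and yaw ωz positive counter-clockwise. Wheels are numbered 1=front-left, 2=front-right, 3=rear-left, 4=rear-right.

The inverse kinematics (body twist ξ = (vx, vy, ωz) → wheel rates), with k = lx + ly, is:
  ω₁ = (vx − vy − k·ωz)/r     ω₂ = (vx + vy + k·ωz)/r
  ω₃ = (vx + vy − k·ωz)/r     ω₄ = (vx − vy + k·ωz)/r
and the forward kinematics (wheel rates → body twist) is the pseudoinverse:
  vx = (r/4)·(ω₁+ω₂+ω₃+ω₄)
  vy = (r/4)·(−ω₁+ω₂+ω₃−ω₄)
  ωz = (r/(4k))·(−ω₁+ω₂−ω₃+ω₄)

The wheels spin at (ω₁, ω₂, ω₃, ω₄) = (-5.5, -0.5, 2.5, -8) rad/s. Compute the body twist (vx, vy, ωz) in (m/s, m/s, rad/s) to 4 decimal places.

k = lx + ly = 0.1 + 0.08 = 0.1800
ω₁+ω₂+ω₃+ω₄ = -11.5000  →  vx = (0.06/4)·-11.5000 = -0.1725
−ω₁+ω₂+ω₃−ω₄ = 15.5000  →  vy = (0.06/4)·15.5000 = 0.2325
−ω₁+ω₂−ω₃+ω₄ = -5.5000  →  ωz = (0.06/0.7200)·-5.5000 = -0.4583

(-0.1725, 0.2325, -0.4583)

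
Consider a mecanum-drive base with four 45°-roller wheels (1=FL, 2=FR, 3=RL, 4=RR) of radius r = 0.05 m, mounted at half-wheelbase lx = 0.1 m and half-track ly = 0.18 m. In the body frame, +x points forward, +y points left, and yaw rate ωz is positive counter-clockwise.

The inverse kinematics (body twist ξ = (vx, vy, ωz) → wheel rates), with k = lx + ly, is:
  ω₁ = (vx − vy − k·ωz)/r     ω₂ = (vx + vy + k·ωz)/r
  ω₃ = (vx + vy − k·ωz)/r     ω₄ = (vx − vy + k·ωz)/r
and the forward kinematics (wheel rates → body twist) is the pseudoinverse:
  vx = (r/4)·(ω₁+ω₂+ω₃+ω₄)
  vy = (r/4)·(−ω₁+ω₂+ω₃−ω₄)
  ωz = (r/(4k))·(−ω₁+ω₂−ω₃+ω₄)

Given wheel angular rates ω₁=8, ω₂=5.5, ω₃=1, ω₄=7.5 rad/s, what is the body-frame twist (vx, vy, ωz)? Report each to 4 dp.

(0.2750, -0.1125, 0.1786)

k = lx + ly = 0.1 + 0.18 = 0.2800
ω₁+ω₂+ω₃+ω₄ = 22.0000  →  vx = (0.05/4)·22.0000 = 0.2750
−ω₁+ω₂+ω₃−ω₄ = -9.0000  →  vy = (0.05/4)·-9.0000 = -0.1125
−ω₁+ω₂−ω₃+ω₄ = 4.0000  →  ωz = (0.05/1.1200)·4.0000 = 0.1786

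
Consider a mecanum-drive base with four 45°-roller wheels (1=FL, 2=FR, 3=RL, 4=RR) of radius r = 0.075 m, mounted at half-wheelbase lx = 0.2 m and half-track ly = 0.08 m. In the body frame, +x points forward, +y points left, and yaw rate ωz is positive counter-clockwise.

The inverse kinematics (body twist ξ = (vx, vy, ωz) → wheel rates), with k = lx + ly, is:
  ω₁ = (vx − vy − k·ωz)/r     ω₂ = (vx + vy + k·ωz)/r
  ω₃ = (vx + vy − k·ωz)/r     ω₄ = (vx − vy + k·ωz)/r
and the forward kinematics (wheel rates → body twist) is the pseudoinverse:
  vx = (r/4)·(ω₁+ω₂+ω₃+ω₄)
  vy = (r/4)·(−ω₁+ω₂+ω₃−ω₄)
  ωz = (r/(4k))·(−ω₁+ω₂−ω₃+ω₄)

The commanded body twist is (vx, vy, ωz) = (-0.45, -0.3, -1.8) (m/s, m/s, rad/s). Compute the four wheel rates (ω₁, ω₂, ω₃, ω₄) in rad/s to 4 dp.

(4.7200, -16.7200, -3.2800, -8.7200)

k = lx + ly = 0.2 + 0.08 = 0.2800;  k·ωz = 0.2800·-1.8 = -0.5040
ω₁ (FL) = (vx − vy − k·ωz)/r = 0.3540/0.075 = 4.7200
ω₂ (FR) = (vx + vy + k·ωz)/r = -1.2540/0.075 = -16.7200
ω₃ (RL) = (vx + vy − k·ωz)/r = -0.2460/0.075 = -3.2800
ω₄ (RR) = (vx − vy + k·ωz)/r = -0.6540/0.075 = -8.7200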